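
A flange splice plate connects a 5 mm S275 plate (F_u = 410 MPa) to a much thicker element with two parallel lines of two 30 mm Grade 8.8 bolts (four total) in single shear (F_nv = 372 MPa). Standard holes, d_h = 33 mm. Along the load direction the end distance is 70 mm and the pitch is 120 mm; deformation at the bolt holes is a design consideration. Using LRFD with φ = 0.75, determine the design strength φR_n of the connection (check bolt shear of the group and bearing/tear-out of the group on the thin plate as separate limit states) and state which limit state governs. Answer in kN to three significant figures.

Bolt shear: A_b = π·30²/4 = 706.9 mm²; R_n = 372 × 706.9 × 4 × 1 / 1000 = 1052 kN → 0.75 × 1052 = 789 kN.
Bearing (1.2 l_c t F_u ≤ 2.4 d t F_u): upper limit = 2.4·30·5·410 / 1000 = 147.6 kN.
  Edge l_c = 70 − 33/2 = 53.5 → r_n = 131.6 kN; interior l_c = 120 − 33 = 87 → r_n = 147.6 kN.
  R_n,bearing = 2·131.6 + 2·147.6 = 558.4 kN → 0.75 × 558.4 = 419 kN.
Bearing governs: 419 kN.

419 kN (bearing governs)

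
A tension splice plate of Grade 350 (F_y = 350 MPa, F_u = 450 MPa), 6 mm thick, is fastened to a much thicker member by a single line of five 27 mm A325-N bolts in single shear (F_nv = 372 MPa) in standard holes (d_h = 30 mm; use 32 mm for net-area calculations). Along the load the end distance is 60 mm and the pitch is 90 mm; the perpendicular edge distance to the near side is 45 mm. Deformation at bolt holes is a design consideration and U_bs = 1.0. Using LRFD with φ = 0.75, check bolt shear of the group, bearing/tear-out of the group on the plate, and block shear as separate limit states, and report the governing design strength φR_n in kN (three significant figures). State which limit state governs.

Bolt shear: A_b = π·27²/4 = 572.6 mm²; R_n = 372 × 572.6 × 5 × 1 / 1000 = 1065 kN → 0.75 × 1065 = 799 kN.
Bearing: edge l_c = 45, r_n = 145.8 kN; interior l_c = 60, r_n = 175 kN; R_n = 145.8 + 4·175 = 845.6 kN → 634 kN.
Block shear: A_gv = 2520, A_nv = 1656, A_nt = 174 mm²; R_n = min(0.6F_uA_nv, 0.6F_yA_gv) + U_bs·F_u·A_nt = 525.4 kN → 394 kN.
Block shear governs: 394 kN.

394 kN (block shear governs)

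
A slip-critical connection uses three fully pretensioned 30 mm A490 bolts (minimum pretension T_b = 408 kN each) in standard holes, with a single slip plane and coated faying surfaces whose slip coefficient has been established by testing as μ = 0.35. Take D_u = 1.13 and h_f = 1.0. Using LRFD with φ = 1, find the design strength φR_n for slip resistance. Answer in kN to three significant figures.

484 kN

R_n = μ · D_u · h_f · T_b · n_s · n_b = 0.35 × 1.13 × 1.0 × 408 × 1 × 3 = 484.1 kN.
Design strength φR_n = 1 × 484.1 = 484 kN.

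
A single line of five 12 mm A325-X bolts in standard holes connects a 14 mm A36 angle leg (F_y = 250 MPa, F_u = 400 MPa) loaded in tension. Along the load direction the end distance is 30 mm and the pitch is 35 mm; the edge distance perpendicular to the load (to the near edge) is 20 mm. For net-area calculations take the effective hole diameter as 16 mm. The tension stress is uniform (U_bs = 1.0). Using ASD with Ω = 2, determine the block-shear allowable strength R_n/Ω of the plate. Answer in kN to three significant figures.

198 kN

Shear plane L_v = 30 + 4·35 = 170 mm; A_gv = 170 × 14 = 2380 mm².
A_nv = (170 − 4.5·16) × 14 = 1372 mm².
A_nt = (20 − 0.5·16) × 14 = 168 mm².
0.6 F_u A_nv = 329.3 kN; 0.6 F_y A_gv = 357 kN → shear rupture governs the shear term.
R_n = 329.3 + 1.0 × 400 × 168 / 1000 = 396.5 kN.
Allowable strength R_n/Ω = 396.5 / 2 = 198 kN.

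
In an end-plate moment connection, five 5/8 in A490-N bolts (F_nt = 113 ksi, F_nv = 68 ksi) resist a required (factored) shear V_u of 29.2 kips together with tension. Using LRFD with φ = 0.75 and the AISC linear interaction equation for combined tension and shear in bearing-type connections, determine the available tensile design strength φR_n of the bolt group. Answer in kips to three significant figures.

A_b = π·0.625²/4 = 0.3068 in²; f_rv = 29.2 / (5 × 0.3068) = 19.04 ksi.
F'_nt = 1.3 F_nt − (F_nt / φF_nv) f_rv = 1.3·113 − (113/(0.75·68))·19.04 = 104.7 ksi, capped at F_nt → F'_nt = 104.7 ksi.
R_n = F'_nt · A_b · n = 104.7 × 0.3068 × 5 = 160.6 kips.
Design strength φR_n = 0.75 × 160.6 = 120 kips.

120 kips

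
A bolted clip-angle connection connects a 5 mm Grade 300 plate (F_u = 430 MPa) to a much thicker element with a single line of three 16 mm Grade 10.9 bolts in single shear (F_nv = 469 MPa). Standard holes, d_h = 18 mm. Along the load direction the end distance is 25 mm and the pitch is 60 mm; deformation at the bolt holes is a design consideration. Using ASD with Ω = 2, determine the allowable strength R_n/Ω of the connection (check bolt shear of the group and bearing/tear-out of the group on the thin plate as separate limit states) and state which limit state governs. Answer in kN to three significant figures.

Bolt shear: A_b = π·16²/4 = 201.1 mm²; R_n = 469 × 201.1 × 3 × 1 / 1000 = 282.9 kN → 282.9 / 2 = 141 kN.
Bearing (1.2 l_c t F_u ≤ 2.4 d t F_u): upper limit = 2.4·16·5·430 / 1000 = 82.56 kN.
  Edge l_c = 25 − 18/2 = 16 → r_n = 41.28 kN; interior l_c = 60 − 18 = 42 → r_n = 82.56 kN.
  R_n,bearing = 1·41.28 + 2·82.56 = 206.4 kN → 206.4 / 2 = 103 kN.
Bearing governs: 103 kN.

103 kN (bearing governs)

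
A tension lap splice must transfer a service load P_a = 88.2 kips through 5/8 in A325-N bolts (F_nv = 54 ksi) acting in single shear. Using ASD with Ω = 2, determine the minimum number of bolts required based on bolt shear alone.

A_b = π·0.625²/4 = 0.3068 in².
Per-bolt allowable strength R_n/Ω = 54 × 0.3068 × 1 / 2 = 8.283 kips.
n ≥ 88.2 / 8.283 = 10.65 → use 11 bolts.

11 bolts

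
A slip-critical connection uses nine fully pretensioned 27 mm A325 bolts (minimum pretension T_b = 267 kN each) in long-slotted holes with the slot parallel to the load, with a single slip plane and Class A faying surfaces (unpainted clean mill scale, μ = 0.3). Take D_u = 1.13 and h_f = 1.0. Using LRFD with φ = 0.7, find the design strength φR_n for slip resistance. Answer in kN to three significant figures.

R_n = μ · D_u · h_f · T_b · n_s · n_b = 0.3 × 1.13 × 1.0 × 267 × 1 × 9 = 814.6 kN.
Design strength φR_n = 0.7 × 814.6 = 570 kN.

570 kN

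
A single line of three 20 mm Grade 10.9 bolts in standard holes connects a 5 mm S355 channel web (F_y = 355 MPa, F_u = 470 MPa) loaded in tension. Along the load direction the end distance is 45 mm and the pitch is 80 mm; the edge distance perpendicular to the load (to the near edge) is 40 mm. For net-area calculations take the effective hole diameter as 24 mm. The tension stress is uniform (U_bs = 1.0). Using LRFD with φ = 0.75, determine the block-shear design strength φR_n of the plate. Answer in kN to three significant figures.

203 kN

Shear plane L_v = 45 + 2·80 = 205 mm; A_gv = 205 × 5 = 1025 mm².
A_nv = (205 − 2.5·24) × 5 = 725 mm².
A_nt = (40 − 0.5·24) × 5 = 140 mm².
0.6 F_u A_nv = 204.5 kN; 0.6 F_y A_gv = 218.3 kN → shear rupture governs the shear term.
R_n = 204.5 + 1.0 × 470 × 140 / 1000 = 270.2 kN.
Design strength φR_n = 0.75 × 270.2 = 203 kN.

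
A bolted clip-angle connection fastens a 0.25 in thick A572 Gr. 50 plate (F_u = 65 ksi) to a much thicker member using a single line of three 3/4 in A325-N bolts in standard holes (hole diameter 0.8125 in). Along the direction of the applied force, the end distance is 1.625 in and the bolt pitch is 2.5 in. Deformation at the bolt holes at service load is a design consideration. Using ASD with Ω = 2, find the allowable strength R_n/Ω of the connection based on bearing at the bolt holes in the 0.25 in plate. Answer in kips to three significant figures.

Per bolt r_n = 1.2 l_c t F_u ≤ 2.4 d t F_u; upper limit = 2.4 × 0.75 × 0.25 × 65 = 29.25 kips.
Edge bolt: l_c = 1.625 − 0.8125/2 = 1.219 in → 1.2 × 1.219 × 0.25 × 65 = 23.77 → r_n = 23.77 kips.
Interior bolts: l_c = 2.5 − 0.8125 = 1.688 in → 1.2 × 1.688 × 0.25 × 65 = 32.91 → r_n = 29.25 kips.
R_n = 1 × 23.77 + 2 × 29.25 = 82.27 kips.
Allowable strength R_n/Ω = 82.27 / 2 = 41.1 kips.

41.1 kips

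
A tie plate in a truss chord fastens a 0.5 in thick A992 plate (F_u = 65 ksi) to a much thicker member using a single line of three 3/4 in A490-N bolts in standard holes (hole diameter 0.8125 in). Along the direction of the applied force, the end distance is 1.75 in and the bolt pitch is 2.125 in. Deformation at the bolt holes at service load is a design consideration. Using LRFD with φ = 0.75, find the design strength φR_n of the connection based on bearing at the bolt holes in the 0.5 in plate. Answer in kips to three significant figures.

116 kips

Per bolt r_n = 1.2 l_c t F_u ≤ 2.4 d t F_u; upper limit = 2.4 × 0.75 × 0.5 × 65 = 58.5 kips.
Edge bolt: l_c = 1.75 − 0.8125/2 = 1.344 in → 1.2 × 1.344 × 0.5 × 65 = 52.41 → r_n = 52.41 kips.
Interior bolts: l_c = 2.125 − 0.8125 = 1.312 in → 1.2 × 1.312 × 0.5 × 65 = 51.19 → r_n = 51.19 kips.
R_n = 1 × 52.41 + 2 × 51.19 = 154.8 kips.
Design strength φR_n = 0.75 × 154.8 = 116 kips.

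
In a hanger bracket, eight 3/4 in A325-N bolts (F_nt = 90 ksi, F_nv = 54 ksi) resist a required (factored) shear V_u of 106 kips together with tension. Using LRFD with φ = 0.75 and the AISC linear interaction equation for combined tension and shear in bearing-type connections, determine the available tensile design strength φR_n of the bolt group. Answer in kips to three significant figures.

A_b = π·0.75²/4 = 0.4418 in²; f_rv = 106 / (8 × 0.4418) = 29.99 ksi.
F'_nt = 1.3 F_nt − (F_nt / φF_nv) f_rv = 1.3·90 − (90/(0.75·54))·29.99 = 50.35 ksi, capped at F_nt → F'_nt = 50.35 ksi.
R_n = F'_nt · A_b · n = 50.35 × 0.4418 × 8 = 178 kips.
Design strength φR_n = 0.75 × 178 = 133 kips.

133 kips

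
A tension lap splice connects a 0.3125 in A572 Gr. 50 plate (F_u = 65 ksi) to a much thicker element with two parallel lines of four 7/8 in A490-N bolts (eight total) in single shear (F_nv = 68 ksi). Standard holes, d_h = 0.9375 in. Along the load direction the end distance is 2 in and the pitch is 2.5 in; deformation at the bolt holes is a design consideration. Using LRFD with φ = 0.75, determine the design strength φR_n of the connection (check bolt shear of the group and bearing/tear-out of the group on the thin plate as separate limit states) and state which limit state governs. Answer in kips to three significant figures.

Bolt shear: A_b = π·0.875²/4 = 0.6013 in²; R_n = 68 × 0.6013 × 8 × 1 = 327.1 kips → 0.75 × 327.1 = 245 kips.
Bearing (1.2 l_c t F_u ≤ 2.4 d t F_u): upper limit = 2.4·0.875·0.3125·65 = 42.66 kips.
  Edge l_c = 2 − 0.9375/2 = 1.531 → r_n = 37.32 kips; interior l_c = 2.5 − 0.9375 = 1.562 → r_n = 38.09 kips.
  R_n,bearing = 2·37.32 + 6·38.09 = 303.2 kips → 0.75 × 303.2 = 227 kips.
Bearing governs: 227 kips.

227 kips (bearing governs)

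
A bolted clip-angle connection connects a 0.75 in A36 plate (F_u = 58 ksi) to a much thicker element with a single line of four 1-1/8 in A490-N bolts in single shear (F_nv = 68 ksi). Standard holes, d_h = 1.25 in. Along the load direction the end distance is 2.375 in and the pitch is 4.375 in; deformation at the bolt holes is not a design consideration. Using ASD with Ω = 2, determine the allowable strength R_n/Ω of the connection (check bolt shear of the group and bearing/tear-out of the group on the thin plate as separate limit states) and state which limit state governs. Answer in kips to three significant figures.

Bolt shear: A_b = π·1.125²/4 = 0.994 in²; R_n = 68 × 0.994 × 4 × 1 = 270.4 kips → 270.4 / 2 = 135 kips.
Bearing (1.5 l_c t F_u ≤ 3.0 d t F_u): upper limit = 3.0·1.125·0.75·58 = 146.8 kips.
  Edge l_c = 2.375 − 1.25/2 = 1.75 → r_n = 114.2 kips; interior l_c = 4.375 − 1.25 = 3.125 → r_n = 146.8 kips.
  R_n,bearing = 1·114.2 + 3·146.8 = 554.6 kips → 554.6 / 2 = 277 kips.
Bolt shear governs: 135 kips.

135 kips (bolt shear governs)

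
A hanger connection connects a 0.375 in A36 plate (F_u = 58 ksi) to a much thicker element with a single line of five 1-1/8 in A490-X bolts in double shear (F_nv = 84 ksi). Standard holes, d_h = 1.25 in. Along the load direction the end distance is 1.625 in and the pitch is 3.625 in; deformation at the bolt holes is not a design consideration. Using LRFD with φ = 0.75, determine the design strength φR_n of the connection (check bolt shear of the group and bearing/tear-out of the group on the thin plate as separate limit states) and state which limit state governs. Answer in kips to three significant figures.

245 kips (bearing governs)

Bolt shear: A_b = π·1.125²/4 = 0.994 in²; R_n = 84 × 0.994 × 5 × 2 = 835 kips → 0.75 × 835 = 626 kips.
Bearing (1.5 l_c t F_u ≤ 3.0 d t F_u): upper limit = 3.0·1.125·0.375·58 = 73.41 kips.
  Edge l_c = 1.625 − 1.25/2 = 1 → r_n = 32.62 kips; interior l_c = 3.625 − 1.25 = 2.375 → r_n = 73.41 kips.
  R_n,bearing = 1·32.62 + 4·73.41 = 326.2 kips → 0.75 × 326.2 = 245 kips.
Bearing governs: 245 kips.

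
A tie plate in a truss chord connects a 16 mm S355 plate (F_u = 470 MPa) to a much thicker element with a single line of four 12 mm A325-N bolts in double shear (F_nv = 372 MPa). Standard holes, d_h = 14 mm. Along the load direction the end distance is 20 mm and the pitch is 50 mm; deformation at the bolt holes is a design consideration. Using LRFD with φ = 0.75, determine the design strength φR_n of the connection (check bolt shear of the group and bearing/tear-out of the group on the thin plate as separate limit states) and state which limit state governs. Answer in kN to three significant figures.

252 kN (bolt shear governs)

Bolt shear: A_b = π·12²/4 = 113.1 mm²; R_n = 372 × 113.1 × 4 × 2 / 1000 = 336.6 kN → 0.75 × 336.6 = 252 kN.
Bearing (1.2 l_c t F_u ≤ 2.4 d t F_u): upper limit = 2.4·12·16·470 / 1000 = 216.6 kN.
  Edge l_c = 20 − 14/2 = 13 → r_n = 117.3 kN; interior l_c = 50 − 14 = 36 → r_n = 216.6 kN.
  R_n,bearing = 1·117.3 + 3·216.6 = 767 kN → 0.75 × 767 = 575 kN.
Bolt shear governs: 252 kN.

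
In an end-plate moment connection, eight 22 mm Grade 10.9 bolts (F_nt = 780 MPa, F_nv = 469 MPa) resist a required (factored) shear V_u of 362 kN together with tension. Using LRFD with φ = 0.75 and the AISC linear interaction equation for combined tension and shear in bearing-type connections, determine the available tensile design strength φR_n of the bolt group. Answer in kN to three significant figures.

1710 kN

A_b = π·22²/4 = 380.1 mm²; f_rv = 362 × 1000 / (8 × 380.1) = 119 MPa.
F'_nt = 1.3 F_nt − (F_nt / φF_nv) f_rv = 1.3·780 − (780/(0.75·469))·119 = 750 MPa, capped at F_nt → F'_nt = 750 MPa.
R_n = F'_nt · A_b · n = 750 × 380.1 × 8 / 1000 = 2281 kN.
Design strength φR_n = 0.75 × 2281 = 1710 kN.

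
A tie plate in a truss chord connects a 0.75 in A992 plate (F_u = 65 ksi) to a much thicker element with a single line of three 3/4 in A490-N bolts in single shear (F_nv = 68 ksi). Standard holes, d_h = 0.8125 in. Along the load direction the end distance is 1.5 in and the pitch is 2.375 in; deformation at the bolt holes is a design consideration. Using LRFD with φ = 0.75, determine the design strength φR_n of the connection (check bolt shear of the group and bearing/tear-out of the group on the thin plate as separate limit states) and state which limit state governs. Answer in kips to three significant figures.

Bolt shear: A_b = π·0.75²/4 = 0.4418 in²; R_n = 68 × 0.4418 × 3 × 1 = 90.12 kips → 0.75 × 90.12 = 67.6 kips.
Bearing (1.2 l_c t F_u ≤ 2.4 d t F_u): upper limit = 2.4·0.75·0.75·65 = 87.75 kips.
  Edge l_c = 1.5 − 0.8125/2 = 1.094 → r_n = 63.98 kips; interior l_c = 2.375 − 0.8125 = 1.562 → r_n = 87.75 kips.
  R_n,bearing = 1·63.98 + 2·87.75 = 239.5 kips → 0.75 × 239.5 = 180 kips.
Bolt shear governs: 67.6 kips.

67.6 kips (bolt shear governs)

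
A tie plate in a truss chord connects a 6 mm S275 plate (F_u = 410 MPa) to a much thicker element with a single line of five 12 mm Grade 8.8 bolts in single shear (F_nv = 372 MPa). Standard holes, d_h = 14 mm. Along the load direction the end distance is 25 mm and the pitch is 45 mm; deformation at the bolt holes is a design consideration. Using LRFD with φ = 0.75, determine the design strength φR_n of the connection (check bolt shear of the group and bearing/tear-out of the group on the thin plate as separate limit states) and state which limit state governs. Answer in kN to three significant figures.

158 kN (bolt shear governs)

Bolt shear: A_b = π·12²/4 = 113.1 mm²; R_n = 372 × 113.1 × 5 × 1 / 1000 = 210.4 kN → 0.75 × 210.4 = 158 kN.
Bearing (1.2 l_c t F_u ≤ 2.4 d t F_u): upper limit = 2.4·12·6·410 / 1000 = 70.85 kN.
  Edge l_c = 25 − 14/2 = 18 → r_n = 53.14 kN; interior l_c = 45 − 14 = 31 → r_n = 70.85 kN.
  R_n,bearing = 1·53.14 + 4·70.85 = 336.5 kN → 0.75 × 336.5 = 252 kN.
Bolt shear governs: 158 kN.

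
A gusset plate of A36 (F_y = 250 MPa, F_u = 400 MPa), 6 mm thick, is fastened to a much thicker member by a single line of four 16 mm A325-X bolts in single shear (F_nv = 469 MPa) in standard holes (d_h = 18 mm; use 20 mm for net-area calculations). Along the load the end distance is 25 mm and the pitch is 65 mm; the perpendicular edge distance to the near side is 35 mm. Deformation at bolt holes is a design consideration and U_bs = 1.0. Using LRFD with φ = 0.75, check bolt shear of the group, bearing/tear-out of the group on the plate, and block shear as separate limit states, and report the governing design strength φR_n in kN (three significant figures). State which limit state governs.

194 kN (block shear governs)

Bolt shear: A_b = π·16²/4 = 201.1 mm²; R_n = 469 × 201.1 × 4 × 1 / 1000 = 377.2 kN → 0.75 × 377.2 = 283 kN.
Bearing: edge l_c = 16, r_n = 46.08 kN; interior l_c = 47, r_n = 92.16 kN; R_n = 46.08 + 3·92.16 = 322.6 kN → 242 kN.
Block shear: A_gv = 1320, A_nv = 900, A_nt = 150 mm²; R_n = min(0.6F_uA_nv, 0.6F_yA_gv) + U_bs·F_u·A_nt = 258 kN → 194 kN.
Block shear governs: 194 kN.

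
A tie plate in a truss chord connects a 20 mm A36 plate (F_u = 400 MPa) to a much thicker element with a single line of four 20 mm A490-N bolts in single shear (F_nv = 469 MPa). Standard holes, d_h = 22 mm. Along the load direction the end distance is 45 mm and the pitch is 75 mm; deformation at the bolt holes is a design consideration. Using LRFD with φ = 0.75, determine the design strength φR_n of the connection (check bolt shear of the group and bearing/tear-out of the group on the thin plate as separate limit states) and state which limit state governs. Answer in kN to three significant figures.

442 kN (bolt shear governs)

Bolt shear: A_b = π·20²/4 = 314.2 mm²; R_n = 469 × 314.2 × 4 × 1 / 1000 = 589.4 kN → 0.75 × 589.4 = 442 kN.
Bearing (1.2 l_c t F_u ≤ 2.4 d t F_u): upper limit = 2.4·20·20·400 / 1000 = 384 kN.
  Edge l_c = 45 − 22/2 = 34 → r_n = 326.4 kN; interior l_c = 75 − 22 = 53 → r_n = 384 kN.
  R_n,bearing = 1·326.4 + 3·384 = 1478 kN → 0.75 × 1478 = 1110 kN.
Bolt shear governs: 442 kN.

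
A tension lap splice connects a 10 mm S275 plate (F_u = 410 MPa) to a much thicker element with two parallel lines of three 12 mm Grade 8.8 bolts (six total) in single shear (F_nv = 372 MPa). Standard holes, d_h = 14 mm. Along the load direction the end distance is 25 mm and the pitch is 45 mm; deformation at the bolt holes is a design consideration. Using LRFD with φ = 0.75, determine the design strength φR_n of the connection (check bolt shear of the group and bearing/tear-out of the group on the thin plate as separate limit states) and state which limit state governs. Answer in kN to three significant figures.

Bolt shear: A_b = π·12²/4 = 113.1 mm²; R_n = 372 × 113.1 × 6 × 1 / 1000 = 252.4 kN → 0.75 × 252.4 = 189 kN.
Bearing (1.2 l_c t F_u ≤ 2.4 d t F_u): upper limit = 2.4·12·10·410 / 1000 = 118.1 kN.
  Edge l_c = 25 − 14/2 = 18 → r_n = 88.56 kN; interior l_c = 45 − 14 = 31 → r_n = 118.1 kN.
  R_n,bearing = 2·88.56 + 4·118.1 = 649.4 kN → 0.75 × 649.4 = 487 kN.
Bolt shear governs: 189 kN.

189 kN (bolt shear governs)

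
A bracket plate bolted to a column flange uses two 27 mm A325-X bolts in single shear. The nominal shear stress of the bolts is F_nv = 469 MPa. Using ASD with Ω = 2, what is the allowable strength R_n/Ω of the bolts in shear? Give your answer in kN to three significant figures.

A_b = π × 27² / 4 = 572.6 mm².
R_n = F_nv · A_b · n · n_s = 469 × 572.6 × 2 × 1 / 1000 = 537.1 kN.
Allowable strength R_n/Ω = 537.1 / 2 = 269 kN.

269 kN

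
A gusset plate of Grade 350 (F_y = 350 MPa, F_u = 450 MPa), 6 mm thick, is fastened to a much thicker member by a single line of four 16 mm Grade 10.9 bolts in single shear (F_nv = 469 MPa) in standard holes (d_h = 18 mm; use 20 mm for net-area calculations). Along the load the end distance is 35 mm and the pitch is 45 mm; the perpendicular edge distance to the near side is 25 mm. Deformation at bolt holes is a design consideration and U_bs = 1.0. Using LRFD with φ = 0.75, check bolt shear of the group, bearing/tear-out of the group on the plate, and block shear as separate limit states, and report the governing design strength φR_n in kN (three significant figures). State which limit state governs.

Bolt shear: A_b = π·16²/4 = 201.1 mm²; R_n = 469 × 201.1 × 4 × 1 / 1000 = 377.2 kN → 0.75 × 377.2 = 283 kN.
Bearing: edge l_c = 26, r_n = 84.24 kN; interior l_c = 27, r_n = 87.48 kN; R_n = 84.24 + 3·87.48 = 346.7 kN → 260 kN.
Block shear: A_gv = 1020, A_nv = 600, A_nt = 90 mm²; R_n = min(0.6F_uA_nv, 0.6F_yA_gv) + U_bs·F_u·A_nt = 202.5 kN → 152 kN.
Block shear governs: 152 kN.

152 kN (block shear governs)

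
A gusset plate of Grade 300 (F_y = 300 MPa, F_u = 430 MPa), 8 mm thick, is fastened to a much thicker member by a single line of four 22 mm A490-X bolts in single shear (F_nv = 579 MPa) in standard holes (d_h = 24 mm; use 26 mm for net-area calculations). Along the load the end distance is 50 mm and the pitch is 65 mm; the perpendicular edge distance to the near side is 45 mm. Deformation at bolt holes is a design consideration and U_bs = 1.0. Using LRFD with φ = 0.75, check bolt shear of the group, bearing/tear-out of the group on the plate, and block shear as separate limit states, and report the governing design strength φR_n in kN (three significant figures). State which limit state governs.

321 kN (block shear governs)

Bolt shear: A_b = π·22²/4 = 380.1 mm²; R_n = 579 × 380.1 × 4 × 1 / 1000 = 880.4 kN → 0.75 × 880.4 = 660 kN.
Bearing: edge l_c = 38, r_n = 156.9 kN; interior l_c = 41, r_n = 169.2 kN; R_n = 156.9 + 3·169.2 = 664.6 kN → 498 kN.
Block shear: A_gv = 1960, A_nv = 1232, A_nt = 256 mm²; R_n = min(0.6F_uA_nv, 0.6F_yA_gv) + U_bs·F_u·A_nt = 427.9 kN → 321 kN.
Block shear governs: 321 kN.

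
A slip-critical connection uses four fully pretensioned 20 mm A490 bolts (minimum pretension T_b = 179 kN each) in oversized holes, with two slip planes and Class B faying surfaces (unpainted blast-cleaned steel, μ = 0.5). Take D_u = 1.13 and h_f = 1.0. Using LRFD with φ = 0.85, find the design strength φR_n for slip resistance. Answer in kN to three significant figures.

R_n = μ · D_u · h_f · T_b · n_s · n_b = 0.5 × 1.13 × 1.0 × 179 × 2 × 4 = 809.1 kN.
Design strength φR_n = 0.85 × 809.1 = 688 kN.

688 kN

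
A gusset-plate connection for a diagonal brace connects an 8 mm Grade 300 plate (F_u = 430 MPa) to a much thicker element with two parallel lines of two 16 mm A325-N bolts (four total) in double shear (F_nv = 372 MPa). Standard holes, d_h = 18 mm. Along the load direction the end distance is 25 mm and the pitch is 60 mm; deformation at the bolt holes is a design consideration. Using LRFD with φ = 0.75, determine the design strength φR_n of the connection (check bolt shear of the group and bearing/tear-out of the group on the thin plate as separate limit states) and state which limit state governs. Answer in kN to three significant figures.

Bolt shear: A_b = π·16²/4 = 201.1 mm²; R_n = 372 × 201.1 × 4 × 2 / 1000 = 598.4 kN → 0.75 × 598.4 = 449 kN.
Bearing (1.2 l_c t F_u ≤ 2.4 d t F_u): upper limit = 2.4·16·8·430 / 1000 = 132.1 kN.
  Edge l_c = 25 − 18/2 = 16 → r_n = 66.05 kN; interior l_c = 60 − 18 = 42 → r_n = 132.1 kN.
  R_n,bearing = 2·66.05 + 2·132.1 = 396.3 kN → 0.75 × 396.3 = 297 kN.
Bearing governs: 297 kN.

297 kN (bearing governs)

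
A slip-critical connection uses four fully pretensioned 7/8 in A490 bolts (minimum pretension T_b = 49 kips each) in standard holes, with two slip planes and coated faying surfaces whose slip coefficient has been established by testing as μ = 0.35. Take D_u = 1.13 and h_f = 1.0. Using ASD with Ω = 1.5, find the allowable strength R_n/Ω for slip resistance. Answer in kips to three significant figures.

R_n = μ · D_u · h_f · T_b · n_s · n_b = 0.35 × 1.13 × 1.0 × 49 × 2 × 4 = 155 kips.
Allowable strength R_n/Ω = 155 / 1.5 = 103 kips.

103 kips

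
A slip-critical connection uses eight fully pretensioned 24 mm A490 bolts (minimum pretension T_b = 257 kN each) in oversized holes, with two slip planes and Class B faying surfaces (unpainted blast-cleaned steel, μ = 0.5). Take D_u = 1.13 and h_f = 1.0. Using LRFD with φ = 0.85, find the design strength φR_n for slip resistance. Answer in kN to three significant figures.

R_n = μ · D_u · h_f · T_b · n_s · n_b = 0.5 × 1.13 × 1.0 × 257 × 2 × 8 = 2323 kN.
Design strength φR_n = 0.85 × 2323 = 1970 kN.

1970 kN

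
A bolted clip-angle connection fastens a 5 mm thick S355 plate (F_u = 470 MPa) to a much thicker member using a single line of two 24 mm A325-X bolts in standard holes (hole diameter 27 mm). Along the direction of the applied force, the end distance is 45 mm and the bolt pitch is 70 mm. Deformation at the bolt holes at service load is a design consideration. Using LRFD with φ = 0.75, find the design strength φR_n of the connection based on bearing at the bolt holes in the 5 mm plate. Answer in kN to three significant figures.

Per bolt r_n = 1.2 l_c t F_u ≤ 2.4 d t F_u; upper limit = 2.4 × 24 × 5 × 470 / 1000 = 135.4 kN.
Edge bolt: l_c = 45 − 27/2 = 31.5 mm → 1.2 × 31.5 × 5 × 470 / 1000 = 88.83 → r_n = 88.83 kN.
Interior bolts: l_c = 70 − 27 = 43 mm → 1.2 × 43 × 5 × 470 / 1000 = 121.3 → r_n = 121.3 kN.
R_n = 1 × 88.83 + 1 × 121.3 = 210.1 kN.
Design strength φR_n = 0.75 × 210.1 = 158 kN.

158 kN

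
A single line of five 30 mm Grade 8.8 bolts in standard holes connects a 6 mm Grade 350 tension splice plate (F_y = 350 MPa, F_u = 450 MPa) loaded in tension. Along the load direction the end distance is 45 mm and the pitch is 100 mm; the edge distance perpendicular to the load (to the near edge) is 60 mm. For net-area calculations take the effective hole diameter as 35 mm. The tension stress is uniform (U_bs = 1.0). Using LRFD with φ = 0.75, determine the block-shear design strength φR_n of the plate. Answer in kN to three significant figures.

435 kN

Shear plane L_v = 45 + 4·100 = 445 mm; A_gv = 445 × 6 = 2670 mm².
A_nv = (445 − 4.5·35) × 6 = 1725 mm².
A_nt = (60 − 0.5·35) × 6 = 255 mm².
0.6 F_u A_nv = 465.8 kN; 0.6 F_y A_gv = 560.7 kN → shear rupture governs the shear term.
R_n = 465.8 + 1.0 × 450 × 255 / 1000 = 580.5 kN.
Design strength φR_n = 0.75 × 580.5 = 435 kN.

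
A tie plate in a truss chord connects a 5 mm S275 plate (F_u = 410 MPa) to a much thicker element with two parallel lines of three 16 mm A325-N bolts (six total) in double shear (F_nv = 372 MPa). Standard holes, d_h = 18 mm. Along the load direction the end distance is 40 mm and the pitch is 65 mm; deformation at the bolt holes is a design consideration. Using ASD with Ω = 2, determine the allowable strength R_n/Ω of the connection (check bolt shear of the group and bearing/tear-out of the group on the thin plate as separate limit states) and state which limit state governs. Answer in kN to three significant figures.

Bolt shear: A_b = π·16²/4 = 201.1 mm²; R_n = 372 × 201.1 × 6 × 2 / 1000 = 897.5 kN → 897.5 / 2 = 449 kN.
Bearing (1.2 l_c t F_u ≤ 2.4 d t F_u): upper limit = 2.4·16·5·410 / 1000 = 78.72 kN.
  Edge l_c = 40 − 18/2 = 31 → r_n = 76.26 kN; interior l_c = 65 − 18 = 47 → r_n = 78.72 kN.
  R_n,bearing = 2·76.26 + 4·78.72 = 467.4 kN → 467.4 / 2 = 234 kN.
Bearing governs: 234 kN.

234 kN (bearing governs)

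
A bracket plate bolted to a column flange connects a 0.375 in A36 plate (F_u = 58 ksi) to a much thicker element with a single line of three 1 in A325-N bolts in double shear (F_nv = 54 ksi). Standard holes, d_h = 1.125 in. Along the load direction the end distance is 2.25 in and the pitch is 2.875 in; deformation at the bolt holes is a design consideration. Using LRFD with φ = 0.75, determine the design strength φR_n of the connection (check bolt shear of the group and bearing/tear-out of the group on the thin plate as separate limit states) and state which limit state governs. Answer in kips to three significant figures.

Bolt shear: A_b = π·1²/4 = 0.7854 in²; R_n = 54 × 0.7854 × 3 × 2 = 254.5 kips → 0.75 × 254.5 = 191 kips.
Bearing (1.2 l_c t F_u ≤ 2.4 d t F_u): upper limit = 2.4·1·0.375·58 = 52.2 kips.
  Edge l_c = 2.25 − 1.125/2 = 1.688 → r_n = 44.04 kips; interior l_c = 2.875 − 1.125 = 1.75 → r_n = 45.68 kips.
  R_n,bearing = 1·44.04 + 2·45.68 = 135.4 kips → 0.75 × 135.4 = 102 kips.
Bearing governs: 102 kips.

102 kips (bearing governs)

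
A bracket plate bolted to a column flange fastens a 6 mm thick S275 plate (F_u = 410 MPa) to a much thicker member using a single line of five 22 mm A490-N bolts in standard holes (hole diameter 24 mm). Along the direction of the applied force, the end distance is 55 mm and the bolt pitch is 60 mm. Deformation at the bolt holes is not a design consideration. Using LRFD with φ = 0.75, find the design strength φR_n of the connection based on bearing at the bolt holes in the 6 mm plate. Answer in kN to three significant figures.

518 kN

Per bolt r_n = 1.5 l_c t F_u ≤ 3.0 d t F_u; upper limit = 3.0 × 22 × 6 × 410 / 1000 = 162.4 kN.
Edge bolt: l_c = 55 − 24/2 = 43 mm → 1.5 × 43 × 6 × 410 / 1000 = 158.7 → r_n = 158.7 kN.
Interior bolts: l_c = 60 − 24 = 36 mm → 1.5 × 36 × 6 × 410 / 1000 = 132.8 → r_n = 132.8 kN.
R_n = 1 × 158.7 + 4 × 132.8 = 690 kN.
Design strength φR_n = 0.75 × 690 = 518 kN.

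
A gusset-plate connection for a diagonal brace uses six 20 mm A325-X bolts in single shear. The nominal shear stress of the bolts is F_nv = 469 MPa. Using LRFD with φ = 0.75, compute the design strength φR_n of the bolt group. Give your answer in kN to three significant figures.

663 kN

A_b = π × 20² / 4 = 314.2 mm².
R_n = F_nv · A_b · n · n_s = 469 × 314.2 × 6 × 1 / 1000 = 884 kN.
Design strength φR_n = 0.75 × 884 = 663 kN.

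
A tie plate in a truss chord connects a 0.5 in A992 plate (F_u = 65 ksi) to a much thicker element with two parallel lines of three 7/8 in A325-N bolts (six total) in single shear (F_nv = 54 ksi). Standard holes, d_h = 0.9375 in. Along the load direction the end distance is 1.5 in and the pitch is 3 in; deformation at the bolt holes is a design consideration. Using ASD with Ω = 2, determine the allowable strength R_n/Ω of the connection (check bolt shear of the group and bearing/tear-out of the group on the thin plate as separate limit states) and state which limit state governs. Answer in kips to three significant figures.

Bolt shear: A_b = π·0.875²/4 = 0.6013 in²; R_n = 54 × 0.6013 × 6 × 1 = 194.8 kips → 194.8 / 2 = 97.4 kips.
Bearing (1.2 l_c t F_u ≤ 2.4 d t F_u): upper limit = 2.4·0.875·0.5·65 = 68.25 kips.
  Edge l_c = 1.5 − 0.9375/2 = 1.031 → r_n = 40.22 kips; interior l_c = 3 − 0.9375 = 2.062 → r_n = 68.25 kips.
  R_n,bearing = 2·40.22 + 4·68.25 = 353.4 kips → 353.4 / 2 = 177 kips.
Bolt shear governs: 97.4 kips.

97.4 kips (bolt shear governs)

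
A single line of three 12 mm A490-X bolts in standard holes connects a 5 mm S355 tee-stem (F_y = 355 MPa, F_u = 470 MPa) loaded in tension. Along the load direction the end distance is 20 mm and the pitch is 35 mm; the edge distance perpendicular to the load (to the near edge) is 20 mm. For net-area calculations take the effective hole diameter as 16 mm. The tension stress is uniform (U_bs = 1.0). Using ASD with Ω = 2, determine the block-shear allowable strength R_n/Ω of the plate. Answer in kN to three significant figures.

49.4 kN

Shear plane L_v = 20 + 2·35 = 90 mm; A_gv = 90 × 5 = 450 mm².
A_nv = (90 − 2.5·16) × 5 = 250 mm².
A_nt = (20 − 0.5·16) × 5 = 60 mm².
0.6 F_u A_nv = 70.5 kN; 0.6 F_y A_gv = 95.85 kN → shear rupture governs the shear term.
R_n = 70.5 + 1.0 × 470 × 60 / 1000 = 98.7 kN.
Allowable strength R_n/Ω = 98.7 / 2 = 49.4 kN.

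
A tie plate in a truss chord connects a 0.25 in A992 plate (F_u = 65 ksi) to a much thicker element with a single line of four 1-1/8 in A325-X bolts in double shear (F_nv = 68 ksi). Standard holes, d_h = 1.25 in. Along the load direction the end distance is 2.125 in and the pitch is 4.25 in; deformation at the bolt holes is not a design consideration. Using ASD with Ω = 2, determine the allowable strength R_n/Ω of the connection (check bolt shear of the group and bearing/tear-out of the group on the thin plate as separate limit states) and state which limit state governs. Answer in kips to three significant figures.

101 kips (bearing governs)

Bolt shear: A_b = π·1.125²/4 = 0.994 in²; R_n = 68 × 0.994 × 4 × 2 = 540.7 kips → 540.7 / 2 = 270 kips.
Bearing (1.5 l_c t F_u ≤ 3.0 d t F_u): upper limit = 3.0·1.125·0.25·65 = 54.84 kips.
  Edge l_c = 2.125 − 1.25/2 = 1.5 → r_n = 36.56 kips; interior l_c = 4.25 − 1.25 = 3 → r_n = 54.84 kips.
  R_n,bearing = 1·36.56 + 3·54.84 = 201.1 kips → 201.1 / 2 = 101 kips.
Bearing governs: 101 kips.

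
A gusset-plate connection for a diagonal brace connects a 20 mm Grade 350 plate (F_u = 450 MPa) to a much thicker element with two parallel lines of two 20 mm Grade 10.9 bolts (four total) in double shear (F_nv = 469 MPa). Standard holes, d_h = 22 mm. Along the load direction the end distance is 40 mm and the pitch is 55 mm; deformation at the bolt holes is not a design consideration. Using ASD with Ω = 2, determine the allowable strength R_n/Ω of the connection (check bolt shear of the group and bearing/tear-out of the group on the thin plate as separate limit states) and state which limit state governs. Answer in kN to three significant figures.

589 kN (bolt shear governs)

Bolt shear: A_b = π·20²/4 = 314.2 mm²; R_n = 469 × 314.2 × 4 × 2 / 1000 = 1179 kN → 1179 / 2 = 589 kN.
Bearing (1.5 l_c t F_u ≤ 3.0 d t F_u): upper limit = 3.0·20·20·450 / 1000 = 540 kN.
  Edge l_c = 40 − 22/2 = 29 → r_n = 391.5 kN; interior l_c = 55 − 22 = 33 → r_n = 445.5 kN.
  R_n,bearing = 2·391.5 + 2·445.5 = 1674 kN → 1674 / 2 = 837 kN.
Bolt shear governs: 589 kN.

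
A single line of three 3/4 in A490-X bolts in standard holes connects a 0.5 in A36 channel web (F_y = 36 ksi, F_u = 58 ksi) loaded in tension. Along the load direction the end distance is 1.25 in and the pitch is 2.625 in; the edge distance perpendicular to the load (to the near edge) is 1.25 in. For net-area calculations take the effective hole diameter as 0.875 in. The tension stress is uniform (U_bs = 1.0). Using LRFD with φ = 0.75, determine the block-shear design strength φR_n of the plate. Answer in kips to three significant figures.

70.3 kips

Shear plane L_v = 1.25 + 2·2.625 = 6.5 in; A_gv = 6.5 × 0.5 = 3.25 in².
A_nv = (6.5 − 2.5·0.875) × 0.5 = 2.156 in².
A_nt = (1.25 − 0.5·0.875) × 0.5 = 0.4062 in².
0.6 F_u A_nv = 75.04 kips; 0.6 F_y A_gv = 70.2 kips → shear yielding governs the shear term.
R_n = 70.2 + 1.0 × 58 × 0.4062 = 93.76 kips.
Design strength φR_n = 0.75 × 93.76 = 70.3 kips.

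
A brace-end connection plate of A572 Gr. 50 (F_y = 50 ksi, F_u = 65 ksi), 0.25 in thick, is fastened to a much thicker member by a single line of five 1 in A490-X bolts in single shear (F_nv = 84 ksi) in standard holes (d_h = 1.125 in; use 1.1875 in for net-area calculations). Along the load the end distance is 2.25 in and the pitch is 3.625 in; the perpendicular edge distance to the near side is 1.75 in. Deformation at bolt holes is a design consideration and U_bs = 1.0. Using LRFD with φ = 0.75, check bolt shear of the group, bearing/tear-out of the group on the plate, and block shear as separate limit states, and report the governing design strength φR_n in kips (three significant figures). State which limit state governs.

97.5 kips (block shear governs)

Bolt shear: A_b = π·1²/4 = 0.7854 in²; R_n = 84 × 0.7854 × 5 × 1 = 329.9 kips → 0.75 × 329.9 = 247 kips.
Bearing: edge l_c = 1.688, r_n = 32.91 kips; interior l_c = 2.5, r_n = 39 kips; R_n = 32.91 + 4·39 = 188.9 kips → 142 kips.
Block shear: A_gv = 4.188, A_nv = 2.852, A_nt = 0.2891 in²; R_n = min(0.6F_uA_nv, 0.6F_yA_gv) + U_bs·F_u·A_nt = 130 kips → 97.5 kips.
Block shear governs: 97.5 kips.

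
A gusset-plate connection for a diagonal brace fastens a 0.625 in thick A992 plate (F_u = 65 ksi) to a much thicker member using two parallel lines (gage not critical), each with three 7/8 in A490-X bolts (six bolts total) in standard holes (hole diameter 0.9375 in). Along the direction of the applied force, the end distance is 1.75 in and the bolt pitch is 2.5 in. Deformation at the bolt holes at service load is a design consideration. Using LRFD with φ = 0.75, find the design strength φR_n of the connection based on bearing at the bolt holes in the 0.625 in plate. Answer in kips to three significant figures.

Per bolt r_n = 1.2 l_c t F_u ≤ 2.4 d t F_u; upper limit = 2.4 × 0.875 × 0.625 × 65 = 85.31 kips.
Edge bolt: l_c = 1.75 − 0.9375/2 = 1.281 in → 1.2 × 1.281 × 0.625 × 65 = 62.46 → r_n = 62.46 kips.
Interior bolts: l_c = 2.5 − 0.9375 = 1.562 in → 1.2 × 1.562 × 0.625 × 65 = 76.17 → r_n = 76.17 kips.
R_n = 2 × 62.46 + 4 × 76.17 = 429.6 kips.
Design strength φR_n = 0.75 × 429.6 = 322 kips.

322 kips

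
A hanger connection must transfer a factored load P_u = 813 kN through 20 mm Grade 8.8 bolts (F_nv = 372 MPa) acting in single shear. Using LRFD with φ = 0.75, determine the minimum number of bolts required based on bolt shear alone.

A_b = π·20²/4 = 314.2 mm².
Per-bolt design strength φR_n = 0.75 × 372 × 314.2 × 1 / 1000 = 87.65 kN.
n ≥ 813 / 87.65 = 9.275 → use 10 bolts.

10 bolts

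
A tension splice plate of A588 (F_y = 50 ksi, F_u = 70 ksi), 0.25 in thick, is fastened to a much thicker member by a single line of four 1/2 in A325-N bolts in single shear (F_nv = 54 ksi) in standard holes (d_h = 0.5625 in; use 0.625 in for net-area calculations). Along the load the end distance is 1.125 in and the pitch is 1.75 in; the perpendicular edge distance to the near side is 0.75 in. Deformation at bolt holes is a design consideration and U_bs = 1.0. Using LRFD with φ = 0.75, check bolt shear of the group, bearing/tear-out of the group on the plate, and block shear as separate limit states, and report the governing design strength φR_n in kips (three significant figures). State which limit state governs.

Bolt shear: A_b = π·0.5²/4 = 0.1963 in²; R_n = 54 × 0.1963 × 4 × 1 = 42.41 kips → 0.75 × 42.41 = 31.8 kips.
Bearing: edge l_c = 0.8438, r_n = 17.72 kips; interior l_c = 1.188, r_n = 21 kips; R_n = 17.72 + 3·21 = 80.72 kips → 60.5 kips.
Block shear: A_gv = 1.594, A_nv = 1.047, A_nt = 0.1094 in²; R_n = min(0.6F_uA_nv, 0.6F_yA_gv) + U_bs·F_u·A_nt = 51.62 kips → 38.7 kips.
Bolt shear governs: 31.8 kips.

31.8 kips (bolt shear governs)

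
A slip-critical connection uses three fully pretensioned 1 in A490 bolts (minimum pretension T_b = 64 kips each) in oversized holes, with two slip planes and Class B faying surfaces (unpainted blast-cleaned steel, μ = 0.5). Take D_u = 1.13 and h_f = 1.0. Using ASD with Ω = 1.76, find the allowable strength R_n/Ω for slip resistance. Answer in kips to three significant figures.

R_n = μ · D_u · h_f · T_b · n_s · n_b = 0.5 × 1.13 × 1.0 × 64 × 2 × 3 = 217 kips.
Allowable strength R_n/Ω = 217 / 1.76 = 123 kips.

123 kips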